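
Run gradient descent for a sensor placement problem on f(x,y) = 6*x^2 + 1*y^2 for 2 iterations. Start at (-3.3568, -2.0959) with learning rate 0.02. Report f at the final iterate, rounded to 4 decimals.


Gradient descent on f(x,y) = 6*x^2 + 1*y^2.
Starting point: (-3.3568, -2.0959), alpha = 0.02
Step 1: grad_x = 2*6*-3.3568 = -40.2816, grad_y = 2*1*-2.0959 = -4.1918
  x_1 = -3.3568 - 0.02*-40.2816 = -2.5512
  y_1 = -2.0959 - 0.02*-4.1918 = -2.0121
Step 2: grad_x = 2*6*-2.5512 = -30.614, grad_y = 2*1*-2.0121 = -4.0241
  x_2 = -2.5512 - 0.02*-30.614 = -1.9389
  y_2 = -2.0121 - 0.02*-4.0241 = -1.9316
f(-1.9389, -1.9316) = 6*(-1.9389)^2 + 1*(-1.9316)^2 = 26.2867


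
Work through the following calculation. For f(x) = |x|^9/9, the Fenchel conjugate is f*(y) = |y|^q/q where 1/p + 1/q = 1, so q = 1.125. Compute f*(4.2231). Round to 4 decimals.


The conjugate exponent q satisfies 1/p + 1/q = 1.
p = 9, so q = 9/(9 - 1) = 1.125
|y|^q = 4.2231^1.125 = 5.0563
f*(4.2231) = 5.0563 / 1.125 = 4.4945


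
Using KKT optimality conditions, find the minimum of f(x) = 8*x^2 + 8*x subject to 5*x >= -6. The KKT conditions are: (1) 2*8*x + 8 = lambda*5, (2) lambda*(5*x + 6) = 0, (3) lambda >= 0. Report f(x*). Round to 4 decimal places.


Step 1: Try lambda = 0 (constraint inactive).
Stationarity: 2*8*x + 8 = 0
x* = -8/(2*8) = -0.5
Check constraint: 5*-0.5 = -2.5 >= -6 -- satisfied.
Step 2: Compute optimal value.
f(x*) = 8*(-0.5)^2 + 8*(-0.5) = -2.0


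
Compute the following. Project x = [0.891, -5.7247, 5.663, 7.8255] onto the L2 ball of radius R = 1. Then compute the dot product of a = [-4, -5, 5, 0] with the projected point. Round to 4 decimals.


Step 1: Compute ||x|| (intermediates to 6 decimals).
||x|| = sqrt(0.891^2 + (-5.7247)^2 + 5.663^2 + 7.8255^2) = 11.26384
Step 2: Project.
Since ||x|| > R, scale = R/||x|| = 1/11.26384 = 0.08878, proj(x) = scale * x
proj(x) = [0.079103, -0.508239, 0.502761, 0.694748]
Step 3: Dot product.
a^T * proj(x) = -4*0.079103 - 5*(-0.508239) + 5*0.502761 + 0*0.694748 = 4.7386


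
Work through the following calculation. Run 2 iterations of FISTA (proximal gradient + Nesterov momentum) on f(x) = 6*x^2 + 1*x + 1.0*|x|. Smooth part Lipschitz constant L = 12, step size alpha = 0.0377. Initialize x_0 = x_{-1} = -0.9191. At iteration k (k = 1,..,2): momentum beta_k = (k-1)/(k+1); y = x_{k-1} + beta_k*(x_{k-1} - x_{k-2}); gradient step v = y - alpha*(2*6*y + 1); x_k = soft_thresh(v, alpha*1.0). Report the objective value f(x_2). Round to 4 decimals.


FISTA on f(x) = 6*x^2 + 1*x + 1.0*|x|
L = 12, alpha = 0.0377
Iteration 1: beta = 0.0, y = -0.9191 + 0.0*(-0.9191 + 0.9191) = -0.9191
  grad(y) = -10.0292, v = y - alpha*grad = -0.541
  prox(v) = soft_thresh(-0.541, 0.0377) = -0.5033
Iteration 2: beta = 0.3333, y = -0.5033 + 0.3333*(-0.5033 + 0.9191) = -0.3647
  grad(y) = -3.3764, v = y - alpha*grad = -0.2374
  prox(v) = soft_thresh(-0.2374, 0.0377) = -0.1997
f(x_2) = 6*(-0.1997)^2 + 1*(-0.1997) + 1.0*|-0.1997| = 0.2393


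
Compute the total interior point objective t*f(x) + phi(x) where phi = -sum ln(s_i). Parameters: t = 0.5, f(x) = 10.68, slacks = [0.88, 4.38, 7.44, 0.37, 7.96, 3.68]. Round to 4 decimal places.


Step 1: Compute log-barrier.
ln values: [-0.1278, 1.477, 2.0069, -0.9943, 2.0744, 1.3029]
phi = -(-0.1278 + 1.477 + 2.0069 - 0.9943 + 2.0744 + 1.3029) = -5.7392
Step 2: Compute augmented objective.
t*f(x) = 0.5*10.68 = 5.34
Total = 5.34 - 5.7392 = -0.3992


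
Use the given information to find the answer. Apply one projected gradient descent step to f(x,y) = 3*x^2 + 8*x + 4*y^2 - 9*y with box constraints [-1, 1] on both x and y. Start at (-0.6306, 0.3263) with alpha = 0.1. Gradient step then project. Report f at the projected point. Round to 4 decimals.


Step 1: Compute gradient at (-0.6306, 0.3263).
grad_x = 2*3*-0.6306 + 8 = 4.2164
grad_y = 2*4*0.3263 - 9 = -6.3896
Step 2: Gradient step.
x_raw = -0.6306 - 0.1*4.2164 = -1.0522
y_raw = 0.3263 - 0.1*-6.3896 = 0.9653
Step 3: Project onto [-1, 1].
x_proj = clip(-1.0522) = -1.0
y_proj = clip(0.9653) = 0.9653
Step 4: Evaluate f.
f(-1.0, 0.9653) = -9.9604


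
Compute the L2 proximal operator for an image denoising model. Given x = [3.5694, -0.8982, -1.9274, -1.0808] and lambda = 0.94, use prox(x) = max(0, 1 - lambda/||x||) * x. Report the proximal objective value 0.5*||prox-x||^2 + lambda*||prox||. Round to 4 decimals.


Step 1: Compute ||x||.
||x|| = 4.2931
Step 2: Compute scaling factor.
scale = max(0, 1 - 0.94/4.2931) = 0.781
Step 3: prox(x) = [2.7879, -0.7015, -1.5054, -0.8442]
||prox(x)|| = 3.3531
Step 4: Proximal objective.
0.5*||prox-x||^2 = 0.4418
lambda*||prox|| = 3.1519
Total = 3.5937


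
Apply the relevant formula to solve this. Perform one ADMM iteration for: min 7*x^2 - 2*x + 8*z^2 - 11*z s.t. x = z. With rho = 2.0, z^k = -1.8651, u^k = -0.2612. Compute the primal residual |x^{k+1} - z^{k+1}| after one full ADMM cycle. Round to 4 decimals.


ADMM iteration with rho = 2.0, z^k = -1.8651, u^k = -0.2612
Step 1: x-update.
Minimize 7*x^2 - 2*x + (2.0/2)*(x + 1.8651 - 0.2612)^2
FOC: (2*7 + 2.0)*x = 2 + 2.0*(-1.8651 + 0.2612)
x^{k+1} = -0.0755
Step 2: z-update.
Minimize 8*z^2 - 11*z + (2.0/2)*(-0.0755 - z - 0.2612)^2
FOC: (2*8 + 2.0)*z = 11 + 2.0*(-0.0755 - 0.2612)
z^{k+1} = 0.5737
Step 3: u-update.
u^{k+1} = -0.2612 - 0.0755 - 0.5737 = -0.9104
Step 4: Primal residual = |-0.0755 - 0.5737| = 0.6492


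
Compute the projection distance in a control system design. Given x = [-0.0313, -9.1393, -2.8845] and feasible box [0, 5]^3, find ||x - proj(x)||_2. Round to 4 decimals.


Project each component onto [0, 5].
clip(-0.0313) = 0.0, clip(-9.1393) = 0.0, clip(-2.8845) = 0.0
Projection = [0.0, 0.0, 0.0]
Squared diffs: [0.001, 83.5268, 8.3203]
Distance = sqrt(91.8481) = 9.5837


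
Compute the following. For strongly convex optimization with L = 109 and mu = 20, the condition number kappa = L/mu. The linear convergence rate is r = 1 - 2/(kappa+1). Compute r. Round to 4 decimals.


Step 1: Compute the condition number.
kappa = L/mu = 109/20 = 5.45
Step 2: Compute the convergence rate.
r = 1 - 2/(kappa + 1) = 1 - 2*mu/(L + mu) = (L - mu)/(L + mu) = 89/129 = 0.6899


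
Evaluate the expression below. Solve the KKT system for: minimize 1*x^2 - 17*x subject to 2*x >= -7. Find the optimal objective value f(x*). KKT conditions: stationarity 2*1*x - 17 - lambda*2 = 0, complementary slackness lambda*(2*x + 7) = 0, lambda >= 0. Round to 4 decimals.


Step 1: Try lambda = 0 (constraint inactive).
Stationarity: 2*1*x - 17 = 0
x* = 17/(2*1) = 8.5
Check constraint: 2*8.5 = 17.0 >= -7 -- satisfied.
Step 2: Compute optimal value.
f(x*) = 1*8.5^2 - 17*8.5 = -72.25


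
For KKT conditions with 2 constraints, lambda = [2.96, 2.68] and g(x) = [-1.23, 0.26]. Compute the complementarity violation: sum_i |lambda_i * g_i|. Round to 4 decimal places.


KKT complementary slackness check:
lambda_1 * g_1 = 2.96 * -1.23 = -3.6408
lambda_2 * g_2 = 2.68 * 0.26 = 0.6968
Total violation = 3.6408 + 0.6968 = 4.3376


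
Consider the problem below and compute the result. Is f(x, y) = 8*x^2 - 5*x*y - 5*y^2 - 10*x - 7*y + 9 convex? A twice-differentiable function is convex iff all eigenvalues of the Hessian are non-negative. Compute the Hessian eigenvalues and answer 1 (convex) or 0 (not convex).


The Hessian of f(x,y) = 8*x^2 - 5*x*y - 5*y^2 - 10*x - 7*y + 9 is:
H = [[16, -5], [-5, -10]]
Trace = 16 - 10 = 6
Determinant = 16*-10 - (-5)^2 = -185
Discriminant = (6)^2 - 4*-185 = 776.0
Eigenvalues: lambda_1 = -10.9284, lambda_2 = 16.9284
The function is not convex.

0


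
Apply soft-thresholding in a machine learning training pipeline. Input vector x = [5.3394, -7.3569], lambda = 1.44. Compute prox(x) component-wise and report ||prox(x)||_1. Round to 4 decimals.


Soft-thresholding with lambda = 1.44:
prox(5.3394) = sign(5.3394)*max(|5.3394| - 1.44, 0) = 3.8994
prox(-7.3569) = sign(-7.3569)*max(|-7.3569| - 1.44, 0) = -5.9169
prox(x) = [3.8994, -5.9169]
||prox(x)||_1 = 3.8994 + 5.9169 = 9.8163


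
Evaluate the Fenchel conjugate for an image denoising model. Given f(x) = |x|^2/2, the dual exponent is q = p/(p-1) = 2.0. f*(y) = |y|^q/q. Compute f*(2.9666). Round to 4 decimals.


The conjugate exponent q satisfies 1/p + 1/q = 1.
p = 2, so q = 2/(2 - 1) = 2.0
|y|^q = 2.9666^2.0 = 8.8007
f*(2.9666) = 8.8007 / 2.0 = 4.4004


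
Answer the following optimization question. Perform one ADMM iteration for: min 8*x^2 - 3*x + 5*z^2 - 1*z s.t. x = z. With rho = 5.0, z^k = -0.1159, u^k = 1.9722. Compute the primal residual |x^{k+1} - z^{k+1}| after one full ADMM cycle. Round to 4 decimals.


ADMM iteration with rho = 5.0, z^k = -0.1159, u^k = 1.9722
Step 1: x-update.
Minimize 8*x^2 - 3*x + (5.0/2)*(x + 0.1159 + 1.9722)^2
FOC: (2*8 + 5.0)*x = 3 + 5.0*(-0.1159 - 1.9722)
x^{k+1} = -0.3543
Step 2: z-update.
Minimize 5*z^2 - 1*z + (5.0/2)*(-0.3543 - z + 1.9722)^2
FOC: (2*5 + 5.0)*z = 1 + 5.0*(-0.3543 + 1.9722)
z^{k+1} = 0.606
Step 3: u-update.
u^{k+1} = 1.9722 - 0.3543 - 0.606 = 1.0119
Step 4: Primal residual = |-0.3543 - 0.606| = 0.9603


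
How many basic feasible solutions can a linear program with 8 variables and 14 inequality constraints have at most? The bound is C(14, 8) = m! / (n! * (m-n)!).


Each vertex corresponds to some choice of n active constraints out of m, so the number of vertices is at most C(m, n) = m! / (n!(m-n)!).
m = 14, n = 8
Numerator: 14 * 13 * 12 * 11 * 10 * 9 * 8 * 7
Denominator: 8! = 40320
C(14, 8) = 3003


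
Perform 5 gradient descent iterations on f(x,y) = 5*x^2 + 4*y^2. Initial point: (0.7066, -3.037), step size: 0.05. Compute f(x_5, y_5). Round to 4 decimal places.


Gradient descent on f(x,y) = 5*x^2 + 4*y^2.
Starting point: (0.7066, -3.037), alpha = 0.05
Step 1: grad_x = 2*5*0.7066 = 7.066, grad_y = 2*4*-3.037 = -24.296
  x_1 = 0.7066 - 0.05*7.066 = 0.3533
  y_1 = -3.037 - 0.05*-24.296 = -1.8222
Step 2: grad_x = 2*5*0.3533 = 3.533, grad_y = 2*4*-1.8222 = -14.5776
  x_2 = 0.3533 - 0.05*3.533 = 0.1767
  y_2 = -1.8222 - 0.05*-14.5776 = -1.0933
Step 3: grad_x = 2*5*0.1767 = 1.7665, grad_y = 2*4*-1.0933 = -8.7466
  x_3 = 0.1767 - 0.05*1.7665 = 0.0883
  y_3 = -1.0933 - 0.05*-8.7466 = -0.656
Step 4: grad_x = 2*5*0.0883 = 0.8833, grad_y = 2*4*-0.656 = -5.2479
  x_4 = 0.0883 - 0.05*0.8833 = 0.0442
  y_4 = -0.656 - 0.05*-5.2479 = -0.3936
Step 5: grad_x = 2*5*0.0442 = 0.4416, grad_y = 2*4*-0.3936 = -3.1488
  x_5 = 0.0442 - 0.05*0.4416 = 0.0221
  y_5 = -0.3936 - 0.05*-3.1488 = -0.2362
f(0.0221, -0.2362) = 5*0.0221^2 + 4*(-0.2362)^2 = 0.2255


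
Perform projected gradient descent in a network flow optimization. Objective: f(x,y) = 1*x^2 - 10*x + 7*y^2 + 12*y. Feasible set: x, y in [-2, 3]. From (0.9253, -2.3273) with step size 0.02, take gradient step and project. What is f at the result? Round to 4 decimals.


Step 1: Compute gradient at (0.9253, -2.3273).
grad_x = 2*1*0.9253 - 10 = -8.1494
grad_y = 2*7*-2.3273 + 12 = -20.5822
Step 2: Gradient step.
x_raw = 0.9253 - 0.02*-8.1494 = 1.0883
y_raw = -2.3273 - 0.02*-20.5822 = -1.9157
Step 3: Project onto [-2, 3].
x_proj = clip(1.0883) = 1.0883
y_proj = clip(-1.9157) = -1.9157
Step 4: Evaluate f.
f(1.0883, -1.9157) = -6.9982


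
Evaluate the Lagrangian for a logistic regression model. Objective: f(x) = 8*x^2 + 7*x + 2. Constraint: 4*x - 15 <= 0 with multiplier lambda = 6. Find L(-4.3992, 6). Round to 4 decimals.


Step 1: Evaluate f(x).
f(-4.3992) = 8*(-4.3992)^2 + 7*(-4.3992) + 2 = 126.0293
Step 2: Evaluate g(x).
g(-4.3992) = 4*-4.3992 - 15 = -32.5968
Step 3: Compute Lagrangian.
L = 126.0293 + 6*-32.5968 = -69.5515


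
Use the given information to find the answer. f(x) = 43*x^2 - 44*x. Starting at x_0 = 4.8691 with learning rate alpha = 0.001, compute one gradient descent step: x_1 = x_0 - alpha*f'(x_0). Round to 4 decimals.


We compute the gradient at x_0 and apply the update.
f'(x) = 86*x - 44
f'(4.8691) = 86*4.8691 - 44 = 374.7426
x_1 = 4.8691 - 0.001*374.7426 = 4.4944


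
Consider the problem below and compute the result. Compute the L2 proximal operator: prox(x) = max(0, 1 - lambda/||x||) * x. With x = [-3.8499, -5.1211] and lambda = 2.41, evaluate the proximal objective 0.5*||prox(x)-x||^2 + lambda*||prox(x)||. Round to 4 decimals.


Step 1: Compute ||x||.
||x|| = 6.4068
Step 2: Compute scaling factor.
scale = max(0, 1 - 2.41/6.4068) = 0.6238
Step 3: prox(x) = [-2.4017, -3.1947]
||prox(x)|| = 3.9968
Step 4: Proximal objective.
0.5*||prox-x||^2 = 2.9041
lambda*||prox|| = 9.6323
Total = 12.5364


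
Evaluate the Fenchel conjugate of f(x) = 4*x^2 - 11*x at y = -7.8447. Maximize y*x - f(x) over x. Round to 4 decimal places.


f*(y) = sup_x {y*x - a*x^2 - b*x} = sup_x {(y-b)*x - a*x^2}
FOC: (y - b) - 2a*x = 0 => x* = (y - b)/(2a)
x* = (-7.8447 + 11)/(2*4) = 0.3944
f*(-7.8447) = (y-b)^2/(4a) = (-7.8447 + 11)^2/(4*4)
= 9.9559/16 = 0.6222


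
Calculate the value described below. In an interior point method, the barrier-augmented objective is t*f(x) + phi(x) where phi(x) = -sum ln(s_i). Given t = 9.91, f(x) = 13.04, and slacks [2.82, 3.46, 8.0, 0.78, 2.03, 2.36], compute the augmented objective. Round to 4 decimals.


Step 1: Compute log-barrier.
ln values: [1.0367, 1.2413, 2.0794, -0.2485, 0.708, 0.8587]
phi = -(1.0367 + 1.2413 + 2.0794 - 0.2485 + 0.708 + 0.8587) = -5.6757
Step 2: Compute augmented objective.
t*f(x) = 9.91*13.04 = 129.2264
Total = 129.2264 - 5.6757 = 123.5507


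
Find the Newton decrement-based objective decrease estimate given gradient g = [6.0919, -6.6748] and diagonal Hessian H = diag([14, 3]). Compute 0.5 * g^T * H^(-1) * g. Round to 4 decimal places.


Step 1: H is diagonal, so H^(-1) * g = [0.4351, -2.2249].
Step 2: g^T H^(-1) g = sum_i g_i^2 / H_ii
  = (6.0919)^2/14 + (-6.6748)^2/3
  = 2.6508 + 14.851 = 17.5018
Step 3: Objective decrease = 0.5 * g^T H^(-1) g = 8.7509


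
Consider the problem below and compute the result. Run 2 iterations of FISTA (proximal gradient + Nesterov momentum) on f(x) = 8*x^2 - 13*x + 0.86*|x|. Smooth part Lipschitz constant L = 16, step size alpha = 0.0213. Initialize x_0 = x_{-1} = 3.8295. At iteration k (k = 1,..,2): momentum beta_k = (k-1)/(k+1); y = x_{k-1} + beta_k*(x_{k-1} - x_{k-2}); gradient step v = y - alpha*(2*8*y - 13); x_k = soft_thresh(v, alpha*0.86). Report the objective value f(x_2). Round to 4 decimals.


FISTA on f(x) = 8*x^2 - 13*x + 0.86*|x|
L = 16, alpha = 0.0213
Iteration 1: beta = 0.0, y = 3.8295 + 0.0*(3.8295 - 3.8295) = 3.8295
  grad(y) = 48.272, v = y - alpha*grad = 2.8013
  prox(v) = soft_thresh(2.8013, 0.0183) = 2.783
Iteration 2: beta = 0.3333, y = 2.783 + 0.3333*(2.783 - 3.8295) = 2.4342
  grad(y) = 25.9464, v = y - alpha*grad = 1.8815
  prox(v) = soft_thresh(1.8815, 0.0183) = 1.8632
f(x_2) = 8*1.8632^2 - 13*1.8632 + 0.86*|1.8632| = 5.1524


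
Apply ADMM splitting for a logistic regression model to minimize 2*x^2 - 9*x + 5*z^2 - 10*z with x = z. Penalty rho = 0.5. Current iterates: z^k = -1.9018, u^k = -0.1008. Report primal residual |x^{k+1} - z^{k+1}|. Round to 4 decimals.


ADMM iteration with rho = 0.5, z^k = -1.9018, u^k = -0.1008
Step 1: x-update.
Minimize 2*x^2 - 9*x + (0.5/2)*(x + 1.9018 - 0.1008)^2
FOC: (2*2 + 0.5)*x = 9 + 0.5*(-1.9018 + 0.1008)
x^{k+1} = 1.7999
Step 2: z-update.
Minimize 5*z^2 - 10*z + (0.5/2)*(1.7999 - z - 0.1008)^2
FOC: (2*5 + 0.5)*z = 10 + 0.5*(1.7999 - 0.1008)
z^{k+1} = 1.0333
Step 3: u-update.
u^{k+1} = -0.1008 + 1.7999 - 1.0333 = 0.6658
Step 4: Primal residual = |1.7999 - 1.0333| = 0.7666


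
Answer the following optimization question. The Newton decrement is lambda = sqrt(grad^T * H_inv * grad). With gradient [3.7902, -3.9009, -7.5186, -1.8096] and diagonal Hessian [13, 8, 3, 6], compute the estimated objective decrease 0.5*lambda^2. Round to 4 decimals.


Step 1: H is diagonal, so H^(-1) * g = [0.2916, -0.4876, -2.5062, -0.3016].
Step 2: g^T H^(-1) g = sum_i g_i^2 / H_ii
  = (3.7902)^2/13 + (-3.9009)^2/8 + (-7.5186)^2/3 + (-1.8096)^2/6
  = 1.105 + 1.9021 + 18.8431 + 0.5458 = 22.3961
Step 3: Objective decrease = 0.5 * g^T H^(-1) g = 11.198


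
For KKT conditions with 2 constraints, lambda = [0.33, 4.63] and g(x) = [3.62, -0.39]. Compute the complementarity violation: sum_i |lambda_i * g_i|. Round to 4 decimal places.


KKT complementary slackness check:
lambda_1 * g_1 = 0.33 * 3.62 = 1.1946
lambda_2 * g_2 = 4.63 * -0.39 = -1.8057
Total violation = 1.1946 + 1.8057 = 3.0003


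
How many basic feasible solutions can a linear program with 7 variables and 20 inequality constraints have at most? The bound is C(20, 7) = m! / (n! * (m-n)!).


Each vertex corresponds to some choice of n active constraints out of m, so the number of vertices is at most C(m, n) = m! / (n!(m-n)!).
m = 20, n = 7
Numerator: 20 * 19 * 18 * 17 * 16 * 15 * 14
Denominator: 7! = 5040
C(20, 7) = 77520


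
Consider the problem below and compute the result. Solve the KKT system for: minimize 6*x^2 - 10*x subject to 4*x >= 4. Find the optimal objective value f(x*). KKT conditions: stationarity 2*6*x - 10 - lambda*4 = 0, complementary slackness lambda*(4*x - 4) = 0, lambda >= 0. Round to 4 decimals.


Step 1: Try lambda = 0 (constraint inactive).
x_unc = 10/(2*6) = 0.8333
Check: 4*0.8333 = 3.3332 < 4 -- violated!
Step 2: Constraint must be active: 4*x = 4
x* = 4/4 = 1.0
lambda = (2*6*1.0 - 10)/4 = 0.5
Step 3: Compute optimal value.
f(x*) = 6*1.0^2 - 10*1.0 = -4.0


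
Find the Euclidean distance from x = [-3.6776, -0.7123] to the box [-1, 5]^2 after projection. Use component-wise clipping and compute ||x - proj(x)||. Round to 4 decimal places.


Project each component onto [-1, 5].
clip(-3.6776) = -1.0, clip(-0.7123) = -0.7123
Projection = [-1.0, -0.7123]
Squared diffs: [7.1695, 0.0]
Distance = sqrt(7.1695) = 2.6776


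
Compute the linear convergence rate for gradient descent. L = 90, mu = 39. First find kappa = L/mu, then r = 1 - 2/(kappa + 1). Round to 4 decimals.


Step 1: Compute the condition number.
kappa = L/mu = 90/39 = 2.3077
Step 2: Compute the convergence rate.
r = 1 - 2/(kappa + 1) = 1 - 2*mu/(L + mu) = (L - mu)/(L + mu) = 51/129 = 0.3953


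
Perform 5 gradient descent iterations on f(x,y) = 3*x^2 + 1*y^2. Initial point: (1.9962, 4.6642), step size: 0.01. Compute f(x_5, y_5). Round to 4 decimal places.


Gradient descent on f(x,y) = 3*x^2 + 1*y^2.
Starting point: (1.9962, 4.6642), alpha = 0.01
Step 1: grad_x = 2*3*1.9962 = 11.9772, grad_y = 2*1*4.6642 = 9.3284
  x_1 = 1.9962 - 0.01*11.9772 = 1.8764
  y_1 = 4.6642 - 0.01*9.3284 = 4.5709
Step 2: grad_x = 2*3*1.8764 = 11.2586, grad_y = 2*1*4.5709 = 9.1418
  x_2 = 1.8764 - 0.01*11.2586 = 1.7638
  y_2 = 4.5709 - 0.01*9.1418 = 4.4795
Step 3: grad_x = 2*3*1.7638 = 10.5831, grad_y = 2*1*4.4795 = 8.959
  x_3 = 1.7638 - 0.01*10.5831 = 1.658
  y_3 = 4.4795 - 0.01*8.959 = 4.3899
Step 4: grad_x = 2*3*1.658 = 9.9481, grad_y = 2*1*4.3899 = 8.7798
  x_4 = 1.658 - 0.01*9.9481 = 1.5585
  y_4 = 4.3899 - 0.01*8.7798 = 4.3021
Step 5: grad_x = 2*3*1.5585 = 9.3512, grad_y = 2*1*4.3021 = 8.6042
  x_5 = 1.5585 - 0.01*9.3512 = 1.465
  y_5 = 4.3021 - 0.01*8.6042 = 4.2161
f(1.465, 4.2161) = 3*1.465^2 + 1*4.2161^2 = 24.2141


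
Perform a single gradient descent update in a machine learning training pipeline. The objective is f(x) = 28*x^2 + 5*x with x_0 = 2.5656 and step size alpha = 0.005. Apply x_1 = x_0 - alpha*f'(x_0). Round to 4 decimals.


We compute the gradient at x_0 and apply the update.
f'(x) = 56*x + 5
f'(2.5656) = 56*2.5656 + 5 = 148.6736
x_1 = 2.5656 - 0.005*148.6736 = 1.8222


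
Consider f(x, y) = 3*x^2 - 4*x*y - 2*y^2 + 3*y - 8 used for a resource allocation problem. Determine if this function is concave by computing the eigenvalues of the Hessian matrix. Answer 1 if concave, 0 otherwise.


The Hessian of f(x,y) = 3*x^2 - 4*x*y - 2*y^2 + 3*y - 8 is:
H = [[6, -4], [-4, -4]]
Trace = 6 - 4 = 2
Determinant = 6*-4 - (-4)^2 = -40
Discriminant = (2)^2 - 4*-40 = 164.0
Eigenvalues: lambda_1 = -5.4031, lambda_2 = 7.4031
The function is not concave.

0


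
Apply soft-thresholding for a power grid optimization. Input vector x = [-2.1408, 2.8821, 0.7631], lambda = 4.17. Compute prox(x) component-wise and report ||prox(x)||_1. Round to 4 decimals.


Soft-thresholding with lambda = 4.17:
prox(-2.1408) = sign(-2.1408)*max(|-2.1408| - 4.17, 0) = 0.0
prox(2.8821) = sign(2.8821)*max(|2.8821| - 4.17, 0) = 0.0
prox(0.7631) = sign(0.7631)*max(|0.7631| - 4.17, 0) = 0.0
prox(x) = [0.0, 0.0, 0.0]
||prox(x)||_1 = 0.0 + 0.0 + 0.0 = 0.0


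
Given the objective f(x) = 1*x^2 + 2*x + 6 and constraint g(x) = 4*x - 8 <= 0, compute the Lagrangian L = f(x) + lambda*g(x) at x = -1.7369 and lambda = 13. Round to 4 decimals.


Step 1: Evaluate f(x).
f(-1.7369) = 1*(-1.7369)^2 + 2*(-1.7369) + 6 = 5.543
Step 2: Evaluate g(x).
g(-1.7369) = 4*-1.7369 - 8 = -14.9476
Step 3: Compute Lagrangian.
L = 5.543 + 13*-14.9476 = -188.7758


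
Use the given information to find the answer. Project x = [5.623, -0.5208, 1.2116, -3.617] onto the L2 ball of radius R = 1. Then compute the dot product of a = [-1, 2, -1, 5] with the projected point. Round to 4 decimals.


Step 1: Compute ||x|| (intermediates to 6 decimals).
||x|| = sqrt(5.623^2 + (-0.5208)^2 + 1.2116^2 + (-3.617)^2) = 6.814692
Step 2: Project.
Since ||x|| > R, scale = R/||x|| = 1/6.814692 = 0.146742, proj(x) = scale * x
proj(x) = [0.82513, -0.076423, 0.177793, -0.530766]
Step 3: Dot product.
a^T * proj(x) = -1*0.82513 + 2*(-0.076423) - 1*0.177793 + 5*(-0.530766) = -3.8096


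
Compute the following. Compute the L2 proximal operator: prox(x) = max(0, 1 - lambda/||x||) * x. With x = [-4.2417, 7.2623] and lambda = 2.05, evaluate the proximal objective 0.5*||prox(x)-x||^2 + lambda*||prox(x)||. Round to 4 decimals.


Step 1: Compute ||x||.
||x|| = 8.4103
Step 2: Compute scaling factor.
scale = max(0, 1 - 2.05/8.4103) = 0.7563
Step 3: prox(x) = [-3.2078, 5.4921]
||prox(x)|| = 6.3603
Step 4: Proximal objective.
0.5*||prox-x||^2 = 2.1013
lambda*||prox|| = 13.0386
Total = 15.1398


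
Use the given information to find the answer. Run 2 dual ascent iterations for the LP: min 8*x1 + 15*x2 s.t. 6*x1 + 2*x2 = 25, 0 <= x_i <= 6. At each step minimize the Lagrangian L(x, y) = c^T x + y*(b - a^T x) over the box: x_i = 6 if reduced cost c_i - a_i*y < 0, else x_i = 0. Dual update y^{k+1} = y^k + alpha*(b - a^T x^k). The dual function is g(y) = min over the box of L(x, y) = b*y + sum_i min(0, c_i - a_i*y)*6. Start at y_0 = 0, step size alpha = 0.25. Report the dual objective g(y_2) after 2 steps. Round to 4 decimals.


Dual ascent for LP: min 8*x1 + 15*x2, 6*x1 + 2*x2 = 25, 0 <= x_i <= 6
Step 1: y^k = 0.0, reduced costs: (8.0, 15.0)
  x^k = (0.0, 0.0), subgradient = b - a^T x = 25.0
  y^{k+1} = 0.0 + 0.25*25.0 = 6.25
Step 2: y^k = 6.25, reduced costs: (-29.5, 2.5)
  x^k = (6.0, 0.0), subgradient = b - a^T x = -11.0
  y^{k+1} = 6.25 + 0.25*-11.0 = 3.5
Dual objective at y_2 = 3.5: reduced costs (-13.0, 8.0), box minimizer x = (6.0, 0.0)
g(y_2) = b*y + (c1 - a1*y)*x1 + (c2 - a2*y)*x2 = 25*3.5 + (-13.0)*6.0 + 8.0*0.0 = 87.5 - 78.0 + 0.0 = 9.5


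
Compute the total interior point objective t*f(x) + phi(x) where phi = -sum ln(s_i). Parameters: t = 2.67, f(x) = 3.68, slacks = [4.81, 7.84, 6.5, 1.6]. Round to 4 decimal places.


Step 1: Compute log-barrier.
ln values: [1.5707, 2.0592, 1.8718, 0.47]
phi = -(1.5707 + 2.0592 + 1.8718 + 0.47) = -5.9717
Step 2: Compute augmented objective.
t*f(x) = 2.67*3.68 = 9.8256
Total = 9.8256 - 5.9717 = 3.8539


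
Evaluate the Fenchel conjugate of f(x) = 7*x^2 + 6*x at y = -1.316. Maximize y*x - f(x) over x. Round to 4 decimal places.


f*(y) = sup_x {y*x - a*x^2 - b*x} = sup_x {(y-b)*x - a*x^2}
FOC: (y - b) - 2a*x = 0 => x* = (y - b)/(2a)
x* = (-1.316 - 6)/(2*7) = -0.5226
f*(-1.316) = (y-b)^2/(4a) = (-1.316 - 6)^2/(4*7)
= 53.5239/28 = 1.9116


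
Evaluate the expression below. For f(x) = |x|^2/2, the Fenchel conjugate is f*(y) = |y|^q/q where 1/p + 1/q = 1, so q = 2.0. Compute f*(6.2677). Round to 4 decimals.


The conjugate exponent q satisfies 1/p + 1/q = 1.
p = 2, so q = 2/(2 - 1) = 2.0
|y|^q = 6.2677^2.0 = 39.2841
f*(6.2677) = 39.2841 / 2.0 = 19.642


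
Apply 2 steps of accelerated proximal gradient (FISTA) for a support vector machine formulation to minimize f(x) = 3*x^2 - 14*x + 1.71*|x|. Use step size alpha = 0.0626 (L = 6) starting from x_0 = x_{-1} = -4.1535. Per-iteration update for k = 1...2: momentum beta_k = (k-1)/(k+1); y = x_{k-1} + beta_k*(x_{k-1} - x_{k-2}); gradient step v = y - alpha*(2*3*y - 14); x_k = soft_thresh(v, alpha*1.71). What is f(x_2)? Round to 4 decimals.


FISTA on f(x) = 3*x^2 - 14*x + 1.71*|x|
L = 6, alpha = 0.0626
Iteration 1: beta = 0.0, y = -4.1535 + 0.0*(-4.1535 + 4.1535) = -4.1535
  grad(y) = -38.921, v = y - alpha*grad = -1.717
  prox(v) = soft_thresh(-1.717, 0.107) = -1.61
Iteration 2: beta = 0.3333, y = -1.61 + 0.3333*(-1.61 + 4.1535) = -0.7622
  grad(y) = -18.573, v = y - alpha*grad = 0.4005
  prox(v) = soft_thresh(0.4005, 0.107) = 0.2935
f(x_2) = 3*0.2935^2 - 14*0.2935 + 1.71*|0.2935| = -3.3482


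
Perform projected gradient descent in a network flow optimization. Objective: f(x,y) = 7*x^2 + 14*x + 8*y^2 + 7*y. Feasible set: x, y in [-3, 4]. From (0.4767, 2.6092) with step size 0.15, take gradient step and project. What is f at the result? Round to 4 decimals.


Step 1: Compute gradient at (0.4767, 2.6092).
grad_x = 2*7*0.4767 + 14 = 20.6738
grad_y = 2*8*2.6092 + 7 = 48.7472
Step 2: Gradient step.
x_raw = 0.4767 - 0.15*20.6738 = -2.6244
y_raw = 2.6092 - 0.15*48.7472 = -4.7029
Step 3: Project onto [-3, 4].
x_proj = clip(-2.6244) = -2.6244
y_proj = clip(-4.7029) = -3.0
Step 4: Evaluate f.
f(-2.6244, -3.0) = 62.47


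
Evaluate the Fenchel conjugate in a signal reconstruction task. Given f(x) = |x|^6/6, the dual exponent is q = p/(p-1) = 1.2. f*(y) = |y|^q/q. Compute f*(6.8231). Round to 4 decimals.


The conjugate exponent q satisfies 1/p + 1/q = 1.
p = 6, so q = 6/(6 - 1) = 1.2
|y|^q = 6.8231^1.2 = 10.0179
f*(6.8231) = 10.0179 / 1.2 = 8.3483


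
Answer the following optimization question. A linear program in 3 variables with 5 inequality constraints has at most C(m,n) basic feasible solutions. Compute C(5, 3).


Each vertex corresponds to some choice of n active constraints out of m, so the number of vertices is at most C(m, n) = m! / (n!(m-n)!).
m = 5, n = 3
Numerator: 5 * 4 * 3
Denominator: 3! = 6
C(5, 3) = 10


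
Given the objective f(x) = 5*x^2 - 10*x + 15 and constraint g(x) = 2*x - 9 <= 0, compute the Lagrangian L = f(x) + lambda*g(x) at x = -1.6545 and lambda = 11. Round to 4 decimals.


Step 1: Evaluate f(x).
f(-1.6545) = 5*(-1.6545)^2 - 10*(-1.6545) + 15 = 45.2319
Step 2: Evaluate g(x).
g(-1.6545) = 2*-1.6545 - 9 = -12.309
Step 3: Compute Lagrangian.
L = 45.2319 + 11*-12.309 = -90.1671


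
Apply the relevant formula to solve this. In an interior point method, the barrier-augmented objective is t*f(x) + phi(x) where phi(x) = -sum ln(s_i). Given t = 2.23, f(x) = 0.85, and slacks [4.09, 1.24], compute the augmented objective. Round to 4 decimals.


Step 1: Compute log-barrier.
ln values: [1.4085, 0.2151]
phi = -(1.4085 + 0.2151) = -1.6237
Step 2: Compute augmented objective.
t*f(x) = 2.23*0.85 = 1.8955
Total = 1.8955 - 1.6237 = 0.2718


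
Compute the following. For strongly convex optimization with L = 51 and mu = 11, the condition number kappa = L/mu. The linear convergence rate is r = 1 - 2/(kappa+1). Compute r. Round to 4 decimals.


Step 1: Compute the condition number.
kappa = L/mu = 51/11 = 4.6364
Step 2: Compute the convergence rate.
r = 1 - 2/(kappa + 1) = 1 - 2*mu/(L + mu) = (L - mu)/(L + mu) = 40/62 = 0.6452


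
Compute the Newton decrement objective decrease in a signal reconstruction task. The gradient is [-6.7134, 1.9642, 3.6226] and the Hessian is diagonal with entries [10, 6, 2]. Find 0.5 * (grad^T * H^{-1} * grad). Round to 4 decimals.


Step 1: H is diagonal, so H^(-1) * g = [-0.6713, 0.3274, 1.8113].
Step 2: g^T H^(-1) g = sum_i g_i^2 / H_ii
  = (-6.7134)^2/10 + (1.9642)^2/6 + (3.6226)^2/2
  = 4.507 + 0.643 + 6.5616 = 11.7116
Step 3: Objective decrease = 0.5 * g^T H^(-1) g = 5.8558


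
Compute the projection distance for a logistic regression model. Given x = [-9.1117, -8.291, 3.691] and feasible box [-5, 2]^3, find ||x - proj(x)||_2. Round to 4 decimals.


Project each component onto [-5, 2].
clip(-9.1117) = -5.0, clip(-8.291) = -5.0, clip(3.691) = 2.0
Projection = [-5.0, -5.0, 2.0]
Squared diffs: [16.9061, 10.8307, 2.8595]
Distance = sqrt(30.5963) = 5.5314


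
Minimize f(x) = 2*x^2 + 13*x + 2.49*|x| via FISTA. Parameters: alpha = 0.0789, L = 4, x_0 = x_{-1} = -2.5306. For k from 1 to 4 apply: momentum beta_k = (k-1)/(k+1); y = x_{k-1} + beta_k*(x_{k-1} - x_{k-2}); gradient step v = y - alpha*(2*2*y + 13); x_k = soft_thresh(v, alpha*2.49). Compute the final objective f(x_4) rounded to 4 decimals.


FISTA on f(x) = 2*x^2 + 13*x + 2.49*|x|
L = 4, alpha = 0.0789
Iteration 1: beta = 0.0, y = -2.5306 + 0.0*(-2.5306 + 2.5306) = -2.5306
  grad(y) = 2.8776, v = y - alpha*grad = -2.7576
  prox(v) = soft_thresh(-2.7576, 0.1965) = -2.5612
Iteration 2: beta = 0.3333, y = -2.5612 + 0.3333*(-2.5612 + 2.5306) = -2.5714
  grad(y) = 2.7145, v = y - alpha*grad = -2.7855
  prox(v) = soft_thresh(-2.7855, 0.1965) = -2.5891
Iteration 3: beta = 0.5, y = -2.5891 + 0.5*(-2.5891 + 2.5612) = -2.603
  grad(y) = 2.5878, v = y - alpha*grad = -2.8072
  prox(v) = soft_thresh(-2.8072, 0.1965) = -2.6108
Iteration 4: beta = 0.6, y = -2.6108 + 0.6*(-2.6108 + 2.5891) = -2.6238
  grad(y) = 2.5049, v = y - alpha*grad = -2.8214
  prox(v) = soft_thresh(-2.8214, 0.1965) = -2.6249
f(x_4) = 2*(-2.6249)^2 + 13*(-2.6249) + 2.49*|-2.6249| = -13.8075


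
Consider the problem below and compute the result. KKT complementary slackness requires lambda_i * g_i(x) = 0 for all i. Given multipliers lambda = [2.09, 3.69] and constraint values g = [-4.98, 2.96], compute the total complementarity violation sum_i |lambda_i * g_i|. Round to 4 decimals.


KKT complementary slackness check:
lambda_1 * g_1 = 2.09 * -4.98 = -10.4082
lambda_2 * g_2 = 3.69 * 2.96 = 10.9224
Total violation = 10.4082 + 10.9224 = 21.3306


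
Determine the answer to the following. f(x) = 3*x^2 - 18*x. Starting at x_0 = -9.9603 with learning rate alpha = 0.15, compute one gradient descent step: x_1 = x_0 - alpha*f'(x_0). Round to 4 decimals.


We compute the gradient at x_0 and apply the update.
f'(x) = 6*x - 18
f'(-9.9603) = 6*-9.9603 - 18 = -77.7618
x_1 = -9.9603 - 0.15*-77.7618 = 1.704


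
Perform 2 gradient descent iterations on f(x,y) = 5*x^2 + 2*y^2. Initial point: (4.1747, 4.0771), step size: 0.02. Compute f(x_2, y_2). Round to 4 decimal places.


Gradient descent on f(x,y) = 5*x^2 + 2*y^2.
Starting point: (4.1747, 4.0771), alpha = 0.02
Step 1: grad_x = 2*5*4.1747 = 41.747, grad_y = 2*2*4.0771 = 16.3084
  x_1 = 4.1747 - 0.02*41.747 = 3.3398
  y_1 = 4.0771 - 0.02*16.3084 = 3.7509
Step 2: grad_x = 2*5*3.3398 = 33.3976, grad_y = 2*2*3.7509 = 15.0037
  x_2 = 3.3398 - 0.02*33.3976 = 2.6718
  y_2 = 3.7509 - 0.02*15.0037 = 3.4509
f(2.6718, 3.4509) = 5*2.6718^2 + 2*3.4509^2 = 59.5096


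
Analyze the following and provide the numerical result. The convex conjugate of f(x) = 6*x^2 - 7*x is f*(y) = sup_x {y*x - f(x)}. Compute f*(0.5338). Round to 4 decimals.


f*(y) = sup_x {y*x - a*x^2 - b*x} = sup_x {(y-b)*x - a*x^2}
FOC: (y - b) - 2a*x = 0 => x* = (y - b)/(2a)
x* = (0.5338 + 7)/(2*6) = 0.6278
f*(0.5338) = (y-b)^2/(4a) = (0.5338 + 7)^2/(4*6)
= 56.7581/24 = 2.3649


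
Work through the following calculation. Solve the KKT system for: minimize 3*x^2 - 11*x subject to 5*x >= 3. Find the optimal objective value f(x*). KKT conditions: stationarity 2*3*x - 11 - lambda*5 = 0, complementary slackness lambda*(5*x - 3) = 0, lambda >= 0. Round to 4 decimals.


Step 1: Try lambda = 0 (constraint inactive).
Stationarity: 2*3*x - 11 = 0
x* = 11/(2*3) = 11/6 = 1.8333 (rounded; the exact value 11/6 is used below)
Check constraint: 5*1.8333 = 9.1665 >= 3 -- satisfied.
Step 2: Compute optimal value.
f(x*) = 3*(11/6)^2 - 11*(11/6) = -10.0833


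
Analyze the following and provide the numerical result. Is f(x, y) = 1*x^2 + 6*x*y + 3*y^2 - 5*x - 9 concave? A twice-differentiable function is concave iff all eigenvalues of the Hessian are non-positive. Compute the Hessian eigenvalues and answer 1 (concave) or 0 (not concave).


The Hessian of f(x,y) = 1*x^2 + 6*x*y + 3*y^2 - 5*x - 9 is:
H = [[2, 6], [6, 6]]
Trace = 2 + 6 = 8
Determinant = 2*6 - (6)^2 = -24
Discriminant = (8)^2 - 4*-24 = 160.0
Eigenvalues: lambda_1 = -2.3246, lambda_2 = 10.3246
The function is not concave.

0


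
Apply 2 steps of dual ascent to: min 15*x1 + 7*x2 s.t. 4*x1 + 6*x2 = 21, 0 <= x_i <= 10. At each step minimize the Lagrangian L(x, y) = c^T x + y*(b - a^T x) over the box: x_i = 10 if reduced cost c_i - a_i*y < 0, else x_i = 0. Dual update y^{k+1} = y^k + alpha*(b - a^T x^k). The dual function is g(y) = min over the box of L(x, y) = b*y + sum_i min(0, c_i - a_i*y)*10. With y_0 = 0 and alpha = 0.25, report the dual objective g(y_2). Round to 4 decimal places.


Dual ascent for LP: min 15*x1 + 7*x2, 4*x1 + 6*x2 = 21, 0 <= x_i <= 10
Step 1: y^k = 0.0, reduced costs: (15.0, 7.0)
  x^k = (0.0, 0.0), subgradient = b - a^T x = 21.0
  y^{k+1} = 0.0 + 0.25*21.0 = 5.25
Step 2: y^k = 5.25, reduced costs: (-6.0, -24.5)
  x^k = (10.0, 10.0), subgradient = b - a^T x = -79.0
  y^{k+1} = 5.25 + 0.25*-79.0 = -14.5
Dual objective at y_2 = -14.5: reduced costs (73.0, 94.0), box minimizer x = (0.0, 0.0)
g(y_2) = b*y + (c1 - a1*y)*x1 + (c2 - a2*y)*x2 = 21*(-14.5) + 73.0*0.0 + 94.0*0.0 = -304.5 + 0.0 + 0.0 = -304.5


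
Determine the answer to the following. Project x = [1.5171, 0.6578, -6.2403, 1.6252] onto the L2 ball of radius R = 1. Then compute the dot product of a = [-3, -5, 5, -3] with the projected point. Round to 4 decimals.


Step 1: Compute ||x|| (intermediates to 6 decimals).
||x|| = sqrt(1.5171^2 + 0.6578^2 + (-6.2403)^2 + 1.6252^2) = 6.657095
Step 2: Project.
Since ||x|| > R, scale = R/||x|| = 1/6.657095 = 0.150216, proj(x) = scale * x
proj(x) = [0.227893, 0.098812, -0.937393, 0.244131]
Step 3: Dot product.
a^T * proj(x) = -3*0.227893 - 5*0.098812 + 5*(-0.937393) - 3*0.244131 = -6.5971


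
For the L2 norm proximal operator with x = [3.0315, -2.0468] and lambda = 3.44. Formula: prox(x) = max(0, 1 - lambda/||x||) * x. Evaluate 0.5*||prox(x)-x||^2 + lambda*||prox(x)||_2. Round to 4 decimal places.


Step 1: Compute ||x||.
||x|| = 3.6578
Step 2: Compute scaling factor.
scale = max(0, 1 - 3.44/3.6578) = 0.0595
Step 3: prox(x) = [0.1805, -0.1219]
||prox(x)|| = 0.2178
Step 4: Proximal objective.
0.5*||prox-x||^2 = 5.9168
lambda*||prox|| = 0.7492
Total = 6.666


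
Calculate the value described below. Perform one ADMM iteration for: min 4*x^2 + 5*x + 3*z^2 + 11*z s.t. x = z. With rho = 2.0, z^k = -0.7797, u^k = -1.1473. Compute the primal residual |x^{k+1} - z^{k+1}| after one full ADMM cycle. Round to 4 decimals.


ADMM iteration with rho = 2.0, z^k = -0.7797, u^k = -1.1473
Step 1: x-update.
Minimize 4*x^2 + 5*x + (2.0/2)*(x + 0.7797 - 1.1473)^2
FOC: (2*4 + 2.0)*x = -5 + 2.0*(-0.7797 + 1.1473)
x^{k+1} = -0.4265
Step 2: z-update.
Minimize 3*z^2 + 11*z + (2.0/2)*(-0.4265 - z - 1.1473)^2
FOC: (2*3 + 2.0)*z = -11 + 2.0*(-0.4265 - 1.1473)
z^{k+1} = -1.7684
Step 3: u-update.
u^{k+1} = -1.1473 - 0.4265 + 1.7684 = 0.1947
Step 4: Primal residual = |-0.4265 + 1.7684| = 1.342


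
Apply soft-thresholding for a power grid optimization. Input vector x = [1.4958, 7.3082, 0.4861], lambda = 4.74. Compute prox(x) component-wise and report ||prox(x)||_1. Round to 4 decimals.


Soft-thresholding with lambda = 4.74:
prox(1.4958) = sign(1.4958)*max(|1.4958| - 4.74, 0) = 0.0
prox(7.3082) = sign(7.3082)*max(|7.3082| - 4.74, 0) = 2.5682
prox(0.4861) = sign(0.4861)*max(|0.4861| - 4.74, 0) = 0.0
prox(x) = [0.0, 2.5682, 0.0]
||prox(x)||_1 = 0.0 + 2.5682 + 0.0 = 2.5682


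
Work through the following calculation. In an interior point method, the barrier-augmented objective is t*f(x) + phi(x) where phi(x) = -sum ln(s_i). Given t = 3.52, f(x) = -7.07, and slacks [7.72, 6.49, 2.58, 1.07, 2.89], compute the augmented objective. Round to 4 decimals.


Step 1: Compute log-barrier.
ln values: [2.0438, 1.8703, 0.9478, 0.0677, 1.0613]
phi = -(2.0438 + 1.8703 + 0.9478 + 0.0677 + 1.0613) = -5.9908
Step 2: Compute augmented objective.
t*f(x) = 3.52*-7.07 = -24.8864
Total = -24.8864 - 5.9908 = -30.8772


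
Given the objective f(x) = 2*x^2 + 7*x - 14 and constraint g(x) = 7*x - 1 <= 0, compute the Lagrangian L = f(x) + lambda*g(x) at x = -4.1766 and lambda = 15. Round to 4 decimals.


Step 1: Evaluate f(x).
f(-4.1766) = 2*(-4.1766)^2 + 7*(-4.1766) - 14 = -8.3482
Step 2: Evaluate g(x).
g(-4.1766) = 7*-4.1766 - 1 = -30.2362
Step 3: Compute Lagrangian.
L = -8.3482 + 15*-30.2362 = -461.8912


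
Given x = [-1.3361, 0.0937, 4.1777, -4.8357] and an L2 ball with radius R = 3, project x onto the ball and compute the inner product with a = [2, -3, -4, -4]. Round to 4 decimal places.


Step 1: Compute ||x|| (intermediates to 6 decimals).
||x|| = sqrt((-1.3361)^2 + 0.0937^2 + 4.1777^2 + (-4.8357)^2) = 6.529251
Step 2: Project.
Since ||x|| > R, scale = R/||x|| = 3/6.529251 = 0.459471, proj(x) = scale * x
proj(x) = [-0.613899, 0.043052, 1.919532, -2.221864]
Step 3: Dot product.
a^T * proj(x) = 2*(-0.613899) - 3*0.043052 - 4*1.919532 - 4*(-2.221864) = -0.1476


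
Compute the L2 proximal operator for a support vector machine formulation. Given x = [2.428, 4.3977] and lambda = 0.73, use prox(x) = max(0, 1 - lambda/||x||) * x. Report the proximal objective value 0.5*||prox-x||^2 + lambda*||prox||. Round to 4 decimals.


Step 1: Compute ||x||.
||x|| = 5.0234
Step 2: Compute scaling factor.
scale = max(0, 1 - 0.73/5.0234) = 0.8547
Step 3: prox(x) = [2.0752, 3.7586]
||prox(x)|| = 4.2934
Step 4: Proximal objective.
0.5*||prox-x||^2 = 0.2665
lambda*||prox|| = 3.1342
Total = 3.4007


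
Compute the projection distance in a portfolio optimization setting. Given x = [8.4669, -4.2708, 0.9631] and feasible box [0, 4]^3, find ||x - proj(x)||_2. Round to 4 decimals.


Project each component onto [0, 4].
clip(8.4669) = 4.0, clip(-4.2708) = 0.0, clip(0.9631) = 0.9631
Projection = [4.0, 0.0, 0.9631]
Squared diffs: [19.9532, 18.2397, 0.0]
Distance = sqrt(38.1929) = 6.18


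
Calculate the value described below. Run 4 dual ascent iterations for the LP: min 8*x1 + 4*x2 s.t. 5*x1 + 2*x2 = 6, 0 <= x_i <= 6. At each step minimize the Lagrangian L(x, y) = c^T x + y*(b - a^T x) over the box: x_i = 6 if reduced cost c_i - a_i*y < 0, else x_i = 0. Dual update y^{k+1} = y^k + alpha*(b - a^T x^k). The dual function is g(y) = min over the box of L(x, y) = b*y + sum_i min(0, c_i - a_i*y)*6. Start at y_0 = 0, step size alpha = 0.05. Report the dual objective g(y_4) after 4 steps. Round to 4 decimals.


Dual ascent for LP: min 8*x1 + 4*x2, 5*x1 + 2*x2 = 6, 0 <= x_i <= 6
Step 1: y^k = 0.0, reduced costs: (8.0, 4.0)
  x^k = (0.0, 0.0), subgradient = b - a^T x = 6.0
  y^{k+1} = 0.0 + 0.05*6.0 = 0.3
Step 2: y^k = 0.3, reduced costs: (6.5, 3.4)
  x^k = (0.0, 0.0), subgradient = b - a^T x = 6.0
  y^{k+1} = 0.3 + 0.05*6.0 = 0.6
Step 3: y^k = 0.6, reduced costs: (5.0, 2.8)
  x^k = (0.0, 0.0), subgradient = b - a^T x = 6.0
  y^{k+1} = 0.6 + 0.05*6.0 = 0.9
Step 4: y^k = 0.9, reduced costs: (3.5, 2.2)
  x^k = (0.0, 0.0), subgradient = b - a^T x = 6.0
  y^{k+1} = 0.9 + 0.05*6.0 = 1.2
Dual objective at y_4 = 1.2: reduced costs (2.0, 1.6), box minimizer x = (0.0, 0.0)
g(y_4) = b*y + (c1 - a1*y)*x1 + (c2 - a2*y)*x2 = 6*1.2 + 2.0*0.0 + 1.6*0.0 = 7.2 + 0.0 + 0.0 = 7.2


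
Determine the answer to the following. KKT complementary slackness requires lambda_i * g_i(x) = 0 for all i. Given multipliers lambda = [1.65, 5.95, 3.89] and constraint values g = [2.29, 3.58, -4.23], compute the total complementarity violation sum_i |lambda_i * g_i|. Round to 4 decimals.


KKT complementary slackness check:
lambda_1 * g_1 = 1.65 * 2.29 = 3.7785
lambda_2 * g_2 = 5.95 * 3.58 = 21.301
lambda_3 * g_3 = 3.89 * -4.23 = -16.4547
Total violation = 3.7785 + 21.301 + 16.4547 = 41.5342


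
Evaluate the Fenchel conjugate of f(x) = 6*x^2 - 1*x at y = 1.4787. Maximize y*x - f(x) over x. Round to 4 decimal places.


f*(y) = sup_x {y*x - a*x^2 - b*x} = sup_x {(y-b)*x - a*x^2}
FOC: (y - b) - 2a*x = 0 => x* = (y - b)/(2a)
x* = (1.4787 + 1)/(2*6) = 0.2066
f*(1.4787) = (y-b)^2/(4a) = (1.4787 + 1)^2/(4*6)
= 6.144/24 = 0.256
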